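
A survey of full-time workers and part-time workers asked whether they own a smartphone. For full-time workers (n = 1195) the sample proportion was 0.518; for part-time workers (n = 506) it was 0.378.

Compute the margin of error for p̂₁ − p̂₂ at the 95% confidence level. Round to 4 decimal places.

SE₁ = √(p̂₁(1−p̂₁)/n₁) = √(0.5180·0.4820/1195) = 0.01445; SE₂ = √(0.3780·0.6220/506) = 0.02156.
Independent samples: SE of the difference = √(SE₁² + SE₂²) = √(0.0002088025 + 0.0004648336) = 0.02595.
z* for 95% confidence is 1.960, so the margin of error is 1.960 × 0.02595 = 0.05086.

0.0509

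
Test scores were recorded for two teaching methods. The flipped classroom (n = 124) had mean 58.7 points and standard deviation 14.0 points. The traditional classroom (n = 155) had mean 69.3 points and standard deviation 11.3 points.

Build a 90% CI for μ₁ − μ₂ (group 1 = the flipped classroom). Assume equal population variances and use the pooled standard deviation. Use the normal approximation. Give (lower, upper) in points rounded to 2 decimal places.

(-13.09, -8.11)

Pooled variance s_p² = [123·14.0² + 154·11.3²] / (124+155−2) = 158.0226, so s_p = 12.5707.
SE_diff = s_p·√(1/n₁ + 1/n₂) = 12.5707·√(1/124 + 1/155) = 1.5146.
z* = 1.645; margin = 1.645 × 1.5146 = 2.4915.
Difference = 58.7 − 69.3 = -10.6000.
-10.6000 ± 2.4915 → (-13.09, -8.11).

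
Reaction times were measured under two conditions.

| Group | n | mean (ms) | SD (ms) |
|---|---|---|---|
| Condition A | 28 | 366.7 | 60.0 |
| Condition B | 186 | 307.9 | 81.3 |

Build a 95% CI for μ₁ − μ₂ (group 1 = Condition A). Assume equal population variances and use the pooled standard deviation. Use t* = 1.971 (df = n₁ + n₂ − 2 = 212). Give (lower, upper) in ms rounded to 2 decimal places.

Pooled variance s_p² = [27·60.0² + 185·81.3²] / (28+186−2) = 6226.3804, so s_p = 78.9074.
SE_diff = s_p·√(1/n₁ + 1/n₂) = 78.9074·√(1/28 + 1/186) = 15.9952.
t* = 1.971; margin = 1.971 × 15.9952 = 31.5265.
Difference = 366.7 − 307.9 = 58.8000.
58.8000 ± 31.5265 → (27.27, 90.33).

(27.27, 90.33)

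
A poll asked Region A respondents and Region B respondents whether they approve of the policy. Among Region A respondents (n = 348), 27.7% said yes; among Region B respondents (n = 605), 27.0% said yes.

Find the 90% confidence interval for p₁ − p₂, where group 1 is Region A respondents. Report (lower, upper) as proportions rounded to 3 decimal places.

SE₁ = √(p̂₁(1−p̂₁)/n₁) = √(0.2770·0.7230/348) = 0.02399; SE₂ = √(0.2700·0.7300/605) = 0.01805.
Independent samples: SE of the difference = √(SE₁² + SE₂²) = √(0.0005755201 + 0.0003258025) = 0.03002.
z* for 90% confidence is 1.645, so the margin of error is 1.645 × 0.03002 = 0.04938.
Point estimate p̂₁ − p̂₂ = 0.2770 − 0.2700 = 0.0070.
0.0070 ± 0.04938 → (-0.042, 0.056).

(-0.042, 0.056)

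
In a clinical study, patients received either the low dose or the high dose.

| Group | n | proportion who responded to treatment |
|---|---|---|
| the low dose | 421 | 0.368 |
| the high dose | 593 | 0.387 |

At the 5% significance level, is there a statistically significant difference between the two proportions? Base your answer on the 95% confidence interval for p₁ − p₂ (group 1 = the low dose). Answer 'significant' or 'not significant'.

The two standard errors are √(0.3680×0.6320/421) = 0.02350 and √(0.3870×0.6130/593) = 0.02000.
Because the samples are independent, SE_diff = √(0.02350² + 0.02000²) = 0.03086.
Using z* = 1.960 for 95%, ME = 1.960 × 0.03086 = 0.06049.
p̂₁ − p̂₂ = -0.0190; interval -0.0190 ± 0.06049 gives (-0.07949, 0.04149).
The interval (-0.07949, 0.04149) contains 0, so the difference is not significant.

not significant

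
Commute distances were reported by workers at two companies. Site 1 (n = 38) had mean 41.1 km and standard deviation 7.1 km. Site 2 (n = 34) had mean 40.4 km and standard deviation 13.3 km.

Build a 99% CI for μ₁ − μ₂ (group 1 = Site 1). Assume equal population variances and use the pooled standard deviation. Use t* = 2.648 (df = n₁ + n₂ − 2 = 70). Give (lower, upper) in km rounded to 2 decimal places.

Pooled variance s_p² = [37·7.1² + 33·13.3²] / (38+34−2) = 110.0363, so s_p = 10.4898.
SE_diff = s_p·√(1/n₁ + 1/n₂) = 10.4898·√(1/38 + 1/34) = 2.4763.
t* = 2.648; margin = 2.648 × 2.4763 = 6.5572.
Difference = 41.1 − 40.4 = 0.7000.
0.7000 ± 6.5572 → (-5.86, 7.26).

(-5.86, 7.26)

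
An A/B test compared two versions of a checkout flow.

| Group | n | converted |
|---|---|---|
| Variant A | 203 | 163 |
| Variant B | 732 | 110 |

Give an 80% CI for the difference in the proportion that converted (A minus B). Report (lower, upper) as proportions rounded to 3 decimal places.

First, p̂₁ = 163/203 = 0.8030; p̂₂ = 110/732 = 0.1503.
The two standard errors are √(0.8030×0.1970/203) = 0.02792 and √(0.1503×0.8497/732) = 0.01321.
Because the samples are independent, SE_diff = √(0.02792² + 0.01321²) = 0.03089.
Using z* = 1.282 for 80%, ME = 1.282 × 0.03089 = 0.03960.
p̂₁ − p̂₂ = 0.6527; interval 0.6527 ± 0.03960 gives (0.613, 0.692).

(0.613, 0.692)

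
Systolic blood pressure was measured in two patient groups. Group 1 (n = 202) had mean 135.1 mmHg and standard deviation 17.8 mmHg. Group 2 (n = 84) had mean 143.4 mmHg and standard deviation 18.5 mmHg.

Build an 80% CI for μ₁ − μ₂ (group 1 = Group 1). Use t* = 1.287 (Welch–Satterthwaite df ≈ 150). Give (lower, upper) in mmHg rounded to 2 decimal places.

(-11.36, -5.24)

Per-group SEs: s₁/√n₁ = 17.8/√202 = 1.2524, s₂/√n₂ = 18.5/√84 = 2.0185.
Unpooled SE of the difference: √(1.56850576 + 4.07434225) = 2.3755.
Margin of error = t* · SE = 1.287 × 2.3755 = 3.0573.
x̄₁ − x̄₂ = 135.1 − 143.4 = -8.3000.
CI: -8.3000 ± 3.0573 = (-11.36, -5.24).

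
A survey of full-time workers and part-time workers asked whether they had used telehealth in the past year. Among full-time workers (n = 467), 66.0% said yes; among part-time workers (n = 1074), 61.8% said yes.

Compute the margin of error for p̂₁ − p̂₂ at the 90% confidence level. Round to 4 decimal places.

0.0435

SE₁ = √(p̂₁(1−p̂₁)/n₁) = √(0.6600·0.3400/467) = 0.02192; SE₂ = √(0.6180·0.3820/1074) = 0.01483.
Independent samples: SE of the difference = √(SE₁² + SE₂²) = √(0.0004804864 + 0.0002199289) = 0.02647.
z* for 90% confidence is 1.645, so the margin of error is 1.645 × 0.02647 = 0.04354.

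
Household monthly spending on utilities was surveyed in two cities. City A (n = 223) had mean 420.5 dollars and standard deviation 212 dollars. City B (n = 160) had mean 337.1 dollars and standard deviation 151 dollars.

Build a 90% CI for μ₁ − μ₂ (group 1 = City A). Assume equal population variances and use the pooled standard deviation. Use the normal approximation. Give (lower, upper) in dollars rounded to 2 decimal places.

(51.20, 115.60)

Pooled variance s_p² = [222·212² + 159·151²] / (223+160−2) = 35703.2205, so s_p = 188.9530.
SE_diff = s_p·√(1/n₁ + 1/n₂) = 188.9530·√(1/223 + 1/160) = 19.5768.
z* = 1.645; margin = 1.645 × 19.5768 = 32.2038.
Difference = 420.5 − 337.1 = 83.4000.
83.4000 ± 32.2038 → (51.20, 115.60).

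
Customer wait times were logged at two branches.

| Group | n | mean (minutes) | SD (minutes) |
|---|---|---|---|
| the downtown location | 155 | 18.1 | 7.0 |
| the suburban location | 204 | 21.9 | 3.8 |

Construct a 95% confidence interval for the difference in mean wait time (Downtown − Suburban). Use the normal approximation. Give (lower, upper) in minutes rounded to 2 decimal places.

(-5.02, -2.58)

SE₁ = s₁/√n₁ = 7.0/√155 = 0.5623; SE₂ = 3.8/√204 = 0.2661.
Independent samples, unequal variances: SE_diff = √(SE₁² + SE₂²) = √(0.31618129 + 0.07080921) = 0.6221.
z* = 1.960, so margin of error = 1.960 × 0.6221 = 1.2193.
Difference in means = 18.1 − 21.9 = -3.8000.
-3.8000 ± 1.2193 → (-5.02, -2.58).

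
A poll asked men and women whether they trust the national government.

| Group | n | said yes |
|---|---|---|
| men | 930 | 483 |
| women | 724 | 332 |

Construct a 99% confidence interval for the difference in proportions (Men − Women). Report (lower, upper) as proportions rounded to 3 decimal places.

Sample proportions: 483/930 = 0.5194, 332/724 = 0.4586.
Each SE is √(p̂(1−p̂)/n): √(0.5194·0.4806/930) = 0.01638 and √(0.4586·0.5414/724) = 0.01852.
SE(p̂₁ − p̂₂) = √(SE₁² + SE₂²) = √(0.0002683044 + 0.0003429904) = 0.02472, since the two samples are independent.
At 99% confidence z* = 2.576; margin = 2.576 × 0.02472 = 0.06368.
The difference is 0.5194 − 0.4586 = 0.0608, so the interval is 0.0608 ± 0.06368 = (-0.003, 0.124).

(-0.003, 0.124)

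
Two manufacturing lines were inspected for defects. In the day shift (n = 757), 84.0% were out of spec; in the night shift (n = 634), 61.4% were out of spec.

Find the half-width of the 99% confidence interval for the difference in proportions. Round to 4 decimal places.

0.0605

The two standard errors are √(0.8400×0.1600/757) = 0.01332 and √(0.6140×0.3860/634) = 0.01933.
Because the samples are independent, SE_diff = √(0.01332² + 0.01933²) = 0.02347.
Using z* = 2.576 for 99%, ME = 2.576 × 0.02347 = 0.06046.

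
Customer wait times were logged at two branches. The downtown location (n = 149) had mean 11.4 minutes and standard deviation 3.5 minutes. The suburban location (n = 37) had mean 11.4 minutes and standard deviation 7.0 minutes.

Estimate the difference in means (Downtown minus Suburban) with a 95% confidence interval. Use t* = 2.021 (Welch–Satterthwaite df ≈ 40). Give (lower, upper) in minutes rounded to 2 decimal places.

(-2.40, 2.40)

SE₁ = s₁/√n₁ = 3.5/√149 = 0.2867; SE₂ = 7.0/√37 = 1.1508.
Independent samples, unequal variances: SE_diff = √(SE₁² + SE₂²) = √(0.08219689 + 1.32434064) = 1.1860.
t* = 2.021, so margin of error = 2.021 × 1.1860 = 2.3969.
Difference in means = 11.4 − 11.4 = 0.0000.
0.0000 ± 2.3969 → (-2.40, 2.40).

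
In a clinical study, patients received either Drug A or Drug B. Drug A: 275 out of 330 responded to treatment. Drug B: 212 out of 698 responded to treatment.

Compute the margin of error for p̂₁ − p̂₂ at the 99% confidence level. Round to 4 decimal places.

p̂₁ = 275/330 = 0.8333 and p̂₂ = 212/698 = 0.3037.
SE₁ = √(p̂₁(1−p̂₁)/n₁) = √(0.8333·0.1667/330) = 0.02052; SE₂ = √(0.3037·0.6963/698) = 0.01741.
Independent samples: SE of the difference = √(SE₁² + SE₂²) = √(0.0004210704 + 0.0003031081) = 0.02691.
z* for 99% confidence is 2.576, so the margin of error is 2.576 × 0.02691 = 0.06932.

0.0693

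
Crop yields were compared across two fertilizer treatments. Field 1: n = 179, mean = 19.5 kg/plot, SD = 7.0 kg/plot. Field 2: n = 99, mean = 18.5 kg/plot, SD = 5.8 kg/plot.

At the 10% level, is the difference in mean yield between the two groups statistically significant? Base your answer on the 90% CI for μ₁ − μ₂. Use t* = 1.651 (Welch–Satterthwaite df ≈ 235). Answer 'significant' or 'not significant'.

Per-group SEs: s₁/√n₁ = 7.0/√179 = 0.5232, s₂/√n₂ = 5.8/√99 = 0.5829.
Unpooled SE of the difference: √(0.27373824 + 0.33977241) = 0.7833.
Margin of error = t* · SE = 1.651 × 0.7833 = 1.2932.
x̄₁ − x̄₂ = 19.5 − 18.5 = 1.0000.
CI: 1.0000 ± 1.2932 = (-0.2932, 2.2932).
The interval (-0.2932, 2.2932) contains 0, so the difference is not significant.

not significant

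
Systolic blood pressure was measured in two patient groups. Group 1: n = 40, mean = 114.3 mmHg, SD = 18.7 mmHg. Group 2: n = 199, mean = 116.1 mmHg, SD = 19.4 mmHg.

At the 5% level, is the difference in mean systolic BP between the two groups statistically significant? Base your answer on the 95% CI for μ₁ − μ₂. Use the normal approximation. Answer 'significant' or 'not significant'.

not significant

Per-group SEs: s₁/√n₁ = 18.7/√40 = 2.9567, s₂/√n₂ = 19.4/√199 = 1.3752.
Unpooled SE of the difference: √(8.74207489 + 1.89117504) = 3.2609.
Margin of error = z* · SE = 1.960 × 3.2609 = 6.3914.
x̄₁ − x̄₂ = 114.3 − 116.1 = -1.8000.
CI: -1.8000 ± 6.3914 = (-8.1914, 4.5914).
The interval (-8.1914, 4.5914) contains 0, so the difference is not significant.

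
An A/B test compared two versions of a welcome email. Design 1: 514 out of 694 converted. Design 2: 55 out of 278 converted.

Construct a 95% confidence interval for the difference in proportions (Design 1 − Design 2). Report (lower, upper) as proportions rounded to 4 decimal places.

(0.4857, 0.5999)

p̂₁ = 514/694 = 0.7406 and p̂₂ = 55/278 = 0.1978.
SE₁ = √(p̂₁(1−p̂₁)/n₁) = √(0.7406·0.2594/694) = 0.01664; SE₂ = √(0.1978·0.8022/278) = 0.02389.
Independent samples: SE of the difference = √(SE₁² + SE₂²) = √(0.0002768896 + 0.0005707321) = 0.02911.
z* for 95% confidence is 1.960, so the margin of error is 1.960 × 0.02911 = 0.05706.
Point estimate p̂₁ − p̂₂ = 0.7406 − 0.1978 = 0.5428.
0.5428 ± 0.05706 → (0.4857, 0.5999).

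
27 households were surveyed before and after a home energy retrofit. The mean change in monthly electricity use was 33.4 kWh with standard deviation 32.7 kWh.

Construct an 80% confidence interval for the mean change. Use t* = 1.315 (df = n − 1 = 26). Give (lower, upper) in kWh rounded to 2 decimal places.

This is a matched-pairs design, so SE = s_d/√n = 32.7/√27 = 6.2931.
Margin = 1.315 × 6.2931 = 8.2754; the interval is 33.4 ± 8.2754 = (25.12, 41.68).

(25.12, 41.68)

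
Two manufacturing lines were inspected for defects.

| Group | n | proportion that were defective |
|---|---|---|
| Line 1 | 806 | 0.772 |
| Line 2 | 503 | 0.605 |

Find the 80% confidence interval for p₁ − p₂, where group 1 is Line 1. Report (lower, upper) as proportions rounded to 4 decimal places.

(0.1332, 0.2008)

Each SE is √(p̂(1−p̂)/n): √(0.7720·0.2280/806) = 0.01478 and √(0.6050·0.3950/503) = 0.02180.
SE(p̂₁ − p̂₂) = √(SE₁² + SE₂²) = √(0.0002184484 + 0.00047524) = 0.02634, since the two samples are independent.
At 80% confidence z* = 1.282; margin = 1.282 × 0.02634 = 0.03377.
The difference is 0.7720 − 0.6050 = 0.1670, so the interval is 0.1670 ± 0.03377 = (0.1332, 0.2008).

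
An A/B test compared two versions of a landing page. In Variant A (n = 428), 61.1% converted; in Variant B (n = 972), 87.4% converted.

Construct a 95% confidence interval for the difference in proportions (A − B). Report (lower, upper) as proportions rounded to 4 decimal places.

(-0.3137, -0.2123)

The two standard errors are √(0.6110×0.3890/428) = 0.02357 and √(0.8740×0.1260/972) = 0.01064.
Because the samples are independent, SE_diff = √(0.02357² + 0.01064²) = 0.02586.
Using z* = 1.960 for 95%, ME = 1.960 × 0.02586 = 0.05069.
p̂₁ − p̂₂ = -0.2630; interval -0.2630 ± 0.05069 gives (-0.3137, -0.2123).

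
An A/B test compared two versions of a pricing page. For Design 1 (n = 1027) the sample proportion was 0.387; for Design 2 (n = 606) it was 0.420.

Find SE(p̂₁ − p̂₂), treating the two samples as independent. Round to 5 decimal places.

0.02516

SE₁ = √(p̂₁(1−p̂₁)/n₁) = √(0.3870·0.6130/1027) = 0.01520; SE₂ = √(0.4200·0.5800/606) = 0.02005.
Independent samples: SE of the difference = √(SE₁² + SE₂²) = √(0.00023104 + 0.0004020025) = 0.02516.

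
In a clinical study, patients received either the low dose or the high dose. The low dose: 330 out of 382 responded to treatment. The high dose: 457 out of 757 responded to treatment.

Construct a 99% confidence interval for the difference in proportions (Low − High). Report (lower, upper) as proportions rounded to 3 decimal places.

(0.196, 0.325)

p̂₁ = 330/382 = 0.8639 and p̂₂ = 457/757 = 0.6037.
SE₁ = √(p̂₁(1−p̂₁)/n₁) = √(0.8639·0.1361/382) = 0.01754; SE₂ = √(0.6037·0.3963/757) = 0.01778.
Independent samples: SE of the difference = √(SE₁² + SE₂²) = √(0.0003076516 + 0.0003161284) = 0.02498.
z* for 99% confidence is 2.576, so the margin of error is 2.576 × 0.02498 = 0.06435.
Point estimate p̂₁ − p̂₂ = 0.8639 − 0.6037 = 0.2602.
0.2602 ± 0.06435 → (0.196, 0.325).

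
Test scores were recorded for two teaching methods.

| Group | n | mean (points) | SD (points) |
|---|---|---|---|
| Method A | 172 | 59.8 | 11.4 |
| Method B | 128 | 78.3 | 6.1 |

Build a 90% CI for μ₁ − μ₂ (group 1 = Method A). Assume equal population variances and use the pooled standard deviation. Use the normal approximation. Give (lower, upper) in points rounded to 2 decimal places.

s_p = √[((n₁−1)s₁² + (n₂−1)s₂²)/(n₁+n₂−2)] = √[(171·11.4² + 127·6.1²)/298] = 9.5096.
SE = 9.5096·√(1/172 + 1/128) = 1.1101.
With z* = 1.645, margin = 1.645 × 1.1101 = 1.8261.
x̄₁ − x̄₂ = 59.8 − 78.3 = -18.5000; interval -18.5000 ± 1.8261 = (-20.33, -16.67).

(-20.33, -16.67)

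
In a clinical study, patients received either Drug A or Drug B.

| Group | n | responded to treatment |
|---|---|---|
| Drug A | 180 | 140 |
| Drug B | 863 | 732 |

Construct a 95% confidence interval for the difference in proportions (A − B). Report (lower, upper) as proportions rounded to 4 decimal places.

First, p̂₁ = 140/180 = 0.7778; p̂₂ = 732/863 = 0.8482.
The two standard errors are √(0.7778×0.2222/180) = 0.03099 and √(0.8482×0.1518/863) = 0.01221.
Because the samples are independent, SE_diff = √(0.03099² + 0.01221²) = 0.03331.
Using z* = 1.960 for 95%, ME = 1.960 × 0.03331 = 0.06529.
p̂₁ − p̂₂ = -0.0704; interval -0.0704 ± 0.06529 gives (-0.1357, -0.0051).

(-0.1357, -0.0051)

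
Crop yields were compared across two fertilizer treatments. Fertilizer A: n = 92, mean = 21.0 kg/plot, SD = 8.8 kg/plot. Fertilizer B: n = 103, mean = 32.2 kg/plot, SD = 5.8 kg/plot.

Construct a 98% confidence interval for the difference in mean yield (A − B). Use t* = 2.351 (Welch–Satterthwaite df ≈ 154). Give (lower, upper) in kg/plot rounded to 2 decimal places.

Standard errors of each mean: 8.8/√92 = 0.9175 and 5.8/√103 = 0.5715.
SE(x̄₁ − x̄₂) = √(0.9175² + 0.5715²) = 1.0809 for independent samples with unequal variances.
With t* = 2.351, the margin is 2.351 × 1.0809 = 2.5412.
x̄₁ − x̄₂ = 21.0 − 32.2 = -11.2000; the interval is -11.2000 ± 2.5412 = (-13.74, -8.66).

(-13.74, -8.66)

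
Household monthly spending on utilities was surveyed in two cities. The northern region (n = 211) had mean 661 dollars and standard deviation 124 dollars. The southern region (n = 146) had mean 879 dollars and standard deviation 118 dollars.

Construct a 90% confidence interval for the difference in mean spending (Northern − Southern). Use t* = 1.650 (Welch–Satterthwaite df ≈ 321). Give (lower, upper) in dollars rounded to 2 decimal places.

(-239.40, -196.60)

Per-group SEs: s₁/√n₁ = 124/√211 = 8.5365, s₂/√n₂ = 118/√146 = 9.7657.
Unpooled SE of the difference: √(72.87183225 + 95.36889649) = 12.9708.
Margin of error = t* · SE = 1.650 × 12.9708 = 21.4018.
x̄₁ − x̄₂ = 661 − 879 = -218.0000.
CI: -218.0000 ± 21.4018 = (-239.40, -196.60).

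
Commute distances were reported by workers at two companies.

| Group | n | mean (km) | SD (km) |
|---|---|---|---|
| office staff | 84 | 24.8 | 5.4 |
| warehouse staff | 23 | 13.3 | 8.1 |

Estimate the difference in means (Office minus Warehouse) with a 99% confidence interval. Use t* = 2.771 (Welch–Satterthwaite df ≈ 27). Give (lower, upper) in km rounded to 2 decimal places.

(6.54, 16.46)

Per-group SEs: s₁/√n₁ = 5.4/√84 = 0.5892, s₂/√n₂ = 8.1/√23 = 1.6890.
Unpooled SE of the difference: √(0.34715664 + 2.852721) = 1.7888.
Margin of error = t* · SE = 2.771 × 1.7888 = 4.9568.
x̄₁ − x̄₂ = 24.8 − 13.3 = 11.5000.
CI: 11.5000 ± 4.9568 = (6.54, 16.46).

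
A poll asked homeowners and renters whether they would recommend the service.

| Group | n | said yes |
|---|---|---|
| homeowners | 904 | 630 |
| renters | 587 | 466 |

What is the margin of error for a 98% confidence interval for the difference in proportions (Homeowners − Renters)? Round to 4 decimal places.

Sample proportions: 630/904 = 0.6969, 466/587 = 0.7939.
Each SE is √(p̂(1−p̂)/n): √(0.6969·0.3031/904) = 0.01529 and √(0.7939·0.2061/587) = 0.01670.
SE(p̂₁ − p̂₂) = √(SE₁² + SE₂²) = √(0.0002337841 + 0.00027889) = 0.02264, since the two samples are independent.
At 98% confidence z* = 2.326; margin = 2.326 × 0.02264 = 0.05266.

0.0527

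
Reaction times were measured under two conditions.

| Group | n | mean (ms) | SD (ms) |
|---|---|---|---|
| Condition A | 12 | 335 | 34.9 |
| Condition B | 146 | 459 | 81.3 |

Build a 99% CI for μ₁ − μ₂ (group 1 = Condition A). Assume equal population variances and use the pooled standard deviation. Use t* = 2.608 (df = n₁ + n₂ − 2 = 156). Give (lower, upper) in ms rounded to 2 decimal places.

Pooled variance s_p² = [11·34.9² + 145·81.3²] / (12+146−2) = 6229.5074, so s_p = 78.9272.
SE_diff = s_p·√(1/n₁ + 1/n₂) = 78.9272·√(1/12 + 1/146) = 23.7022.
t* = 2.608; margin = 2.608 × 23.7022 = 61.8153.
Difference = 335 − 459 = -124.0000.
-124.0000 ± 61.8153 → (-185.82, -62.18).

(-185.82, -62.18)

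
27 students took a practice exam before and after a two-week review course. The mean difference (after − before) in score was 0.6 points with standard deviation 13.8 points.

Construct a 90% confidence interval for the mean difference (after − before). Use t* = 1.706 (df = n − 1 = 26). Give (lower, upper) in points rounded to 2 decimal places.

Paired design: SE = s_d/√n = 13.8/√27 = 2.6558.
t* = 1.706; margin of error = 1.706 × 2.6558 = 4.5308.
0.6 ± 4.5308 → (-3.93, 5.13).

(-3.93, 5.13)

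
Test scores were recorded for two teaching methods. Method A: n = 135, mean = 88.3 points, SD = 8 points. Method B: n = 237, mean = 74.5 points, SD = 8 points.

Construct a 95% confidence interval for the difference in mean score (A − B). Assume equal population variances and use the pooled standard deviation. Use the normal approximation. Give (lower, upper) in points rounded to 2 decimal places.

(12.11, 15.49)

Pooled variance s_p² = [134·8² + 236·8²] / (135+237−2) = 64.0000, so s_p = 8.0000.
SE_diff = s_p·√(1/n₁ + 1/n₂) = 8.0000·√(1/135 + 1/237) = 0.8626.
z* = 1.960; margin = 1.960 × 0.8626 = 1.6907.
Difference = 88.3 − 74.5 = 13.8000.
13.8000 ± 1.6907 → (12.11, 15.49).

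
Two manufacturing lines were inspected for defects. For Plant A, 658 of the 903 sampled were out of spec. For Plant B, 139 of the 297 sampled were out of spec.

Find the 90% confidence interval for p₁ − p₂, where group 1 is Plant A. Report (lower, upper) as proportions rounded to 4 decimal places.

(0.2072, 0.3142)

First, p̂₁ = 658/903 = 0.7287; p̂₂ = 139/297 = 0.4680.
The two standard errors are √(0.7287×0.2713/903) = 0.01480 and √(0.4680×0.5320/297) = 0.02895.
Because the samples are independent, SE_diff = √(0.01480² + 0.02895²) = 0.03251.
Using z* = 1.645 for 90%, ME = 1.645 × 0.03251 = 0.05348.
p̂₁ − p̂₂ = 0.2607; interval 0.2607 ± 0.05348 gives (0.2072, 0.3142).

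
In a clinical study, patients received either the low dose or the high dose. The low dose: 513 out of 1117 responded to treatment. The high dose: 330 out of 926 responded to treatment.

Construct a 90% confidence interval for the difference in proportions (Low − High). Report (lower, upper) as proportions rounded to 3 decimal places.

p̂₁ = 513/1117 = 0.4593 and p̂₂ = 330/926 = 0.3564.
SE₁ = √(p̂₁(1−p̂₁)/n₁) = √(0.4593·0.5407/1117) = 0.01491; SE₂ = √(0.3564·0.6436/926) = 0.01574.
Independent samples: SE of the difference = √(SE₁² + SE₂²) = √(0.0002223081 + 0.0002477476) = 0.02168.
z* for 90% confidence is 1.645, so the margin of error is 1.645 × 0.02168 = 0.03566.
Point estimate p̂₁ − p̂₂ = 0.4593 − 0.3564 = 0.1029.
0.1029 ± 0.03566 → (0.067, 0.139).

(0.067, 0.139)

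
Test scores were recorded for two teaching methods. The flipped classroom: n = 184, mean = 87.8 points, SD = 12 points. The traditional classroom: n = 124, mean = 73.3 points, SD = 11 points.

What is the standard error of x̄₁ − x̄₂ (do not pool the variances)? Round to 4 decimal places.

Standard errors of each mean: 12/√184 = 0.8847 and 11/√124 = 0.9878.
SE(x̄₁ − x̄₂) = √(0.8847² + 0.9878²) = 1.3261 for independent samples with unequal variances.

1.3261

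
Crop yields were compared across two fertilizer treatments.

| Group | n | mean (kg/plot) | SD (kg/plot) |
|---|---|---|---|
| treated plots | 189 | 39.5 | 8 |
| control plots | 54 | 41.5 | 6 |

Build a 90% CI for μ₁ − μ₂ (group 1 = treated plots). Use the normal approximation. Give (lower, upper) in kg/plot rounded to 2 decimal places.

Per-group SEs: s₁/√n₁ = 8/√189 = 0.5819, s₂/√n₂ = 6/√54 = 0.8165.
Unpooled SE of the difference: √(0.33860761 + 0.66667225) = 1.0026.
Margin of error = z* · SE = 1.645 × 1.0026 = 1.6493.
x̄₁ − x̄₂ = 39.5 − 41.5 = -2.0000.
CI: -2.0000 ± 1.6493 = (-3.65, -0.35).

(-3.65, -0.35)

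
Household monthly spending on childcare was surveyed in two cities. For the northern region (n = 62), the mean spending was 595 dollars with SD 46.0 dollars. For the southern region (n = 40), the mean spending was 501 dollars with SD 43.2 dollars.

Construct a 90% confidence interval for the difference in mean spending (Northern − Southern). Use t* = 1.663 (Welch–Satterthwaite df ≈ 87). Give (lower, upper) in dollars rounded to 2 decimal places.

Standard errors of each mean: 46.0/√62 = 5.8420 and 43.2/√40 = 6.8305.
SE(x̄₁ − x̄₂) = √(5.8420² + 6.8305²) = 8.9880 for independent samples with unequal variances.
With t* = 1.663, the margin is 1.663 × 8.9880 = 14.9470.
x̄₁ − x̄₂ = 595 − 501 = 94.0000; the interval is 94.0000 ± 14.9470 = (79.05, 108.95).

(79.05, 108.95)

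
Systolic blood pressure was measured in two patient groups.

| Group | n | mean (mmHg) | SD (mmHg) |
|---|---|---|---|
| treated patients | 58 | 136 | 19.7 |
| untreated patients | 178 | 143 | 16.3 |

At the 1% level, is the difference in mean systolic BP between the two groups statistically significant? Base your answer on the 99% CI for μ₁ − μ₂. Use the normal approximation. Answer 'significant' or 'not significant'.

Standard errors of each mean: 19.7/√58 = 2.5867 and 16.3/√178 = 1.2217.
SE(x̄₁ − x̄₂) = √(2.5867² + 1.2217²) = 2.8607 for independent samples with unequal variances.
With z* = 2.576, the margin is 2.576 × 2.8607 = 7.3692.
x̄₁ − x̄₂ = 136 − 143 = -7.0000; the interval is -7.0000 ± 7.3692 = (-14.3692, 0.3692).
The interval (-14.3692, 0.3692) contains 0, so the difference is not significant.

not significant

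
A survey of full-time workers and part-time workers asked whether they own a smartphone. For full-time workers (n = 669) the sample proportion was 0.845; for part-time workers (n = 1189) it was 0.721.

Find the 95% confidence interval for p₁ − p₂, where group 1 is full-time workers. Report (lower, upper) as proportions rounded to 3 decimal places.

The two standard errors are √(0.8450×0.1550/669) = 0.01399 and √(0.7210×0.2790/1189) = 0.01301.
Because the samples are independent, SE_diff = √(0.01399² + 0.01301²) = 0.01910.
Using z* = 1.960 for 95%, ME = 1.960 × 0.01910 = 0.03744.
p̂₁ − p̂₂ = 0.1240; interval 0.1240 ± 0.03744 gives (0.087, 0.161).

(0.087, 0.161)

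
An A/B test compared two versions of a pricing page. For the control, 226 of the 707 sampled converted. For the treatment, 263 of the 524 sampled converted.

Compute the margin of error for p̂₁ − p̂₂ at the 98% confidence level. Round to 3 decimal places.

Sample proportions: 226/707 = 0.3197, 263/524 = 0.5019.
Each SE is √(p̂(1−p̂)/n): √(0.3197·0.6803/707) = 0.01754 and √(0.5019·0.4981/524) = 0.02184.
SE(p̂₁ − p̂₂) = √(SE₁² + SE₂²) = √(0.0003076516 + 0.0004769856) = 0.02801, since the two samples are independent.
At 98% confidence z* = 2.326; margin = 2.326 × 0.02801 = 0.06515.

0.065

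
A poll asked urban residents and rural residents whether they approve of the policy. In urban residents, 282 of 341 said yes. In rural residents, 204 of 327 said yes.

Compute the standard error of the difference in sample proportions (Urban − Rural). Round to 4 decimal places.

First, p̂₁ = 282/341 = 0.8270; p̂₂ = 204/327 = 0.6239.
The two standard errors are √(0.8270×0.1730/341) = 0.02048 and √(0.6239×0.3761/327) = 0.02679.
Because the samples are independent, SE_diff = √(0.02048² + 0.02679²) = 0.03372.

0.0337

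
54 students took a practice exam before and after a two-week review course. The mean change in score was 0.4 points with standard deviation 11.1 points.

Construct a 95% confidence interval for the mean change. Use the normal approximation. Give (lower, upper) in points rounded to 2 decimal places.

(-2.56, 3.36)

This is a matched-pairs design, so SE = s_d/√n = 11.1/√54 = 1.5105.
Margin = 1.960 × 1.5105 = 2.9606; the interval is 0.4 ± 2.9606 = (-2.56, 3.36).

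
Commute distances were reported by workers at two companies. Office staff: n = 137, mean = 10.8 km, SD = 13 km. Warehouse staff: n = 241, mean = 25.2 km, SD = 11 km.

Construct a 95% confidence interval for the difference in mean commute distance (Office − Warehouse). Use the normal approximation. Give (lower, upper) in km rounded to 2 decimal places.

SE₁ = s₁/√n₁ = 13/√137 = 1.1107; SE₂ = 11/√241 = 0.7086.
Independent samples, unequal variances: SE_diff = √(SE₁² + SE₂²) = √(1.23365449 + 0.50211396) = 1.3175.
z* = 1.960, so margin of error = 1.960 × 1.3175 = 2.5823.
Difference in means = 10.8 − 25.2 = -14.4000.
-14.4000 ± 2.5823 → (-16.98, -11.82).

(-16.98, -11.82)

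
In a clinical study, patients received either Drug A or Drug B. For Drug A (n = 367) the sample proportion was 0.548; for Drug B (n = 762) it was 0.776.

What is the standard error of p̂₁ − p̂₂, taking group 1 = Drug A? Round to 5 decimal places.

The two standard errors are √(0.5480×0.4520/367) = 0.02598 and √(0.7760×0.2240/762) = 0.01510.
Because the samples are independent, SE_diff = √(0.02598² + 0.01510²) = 0.03005.

0.03005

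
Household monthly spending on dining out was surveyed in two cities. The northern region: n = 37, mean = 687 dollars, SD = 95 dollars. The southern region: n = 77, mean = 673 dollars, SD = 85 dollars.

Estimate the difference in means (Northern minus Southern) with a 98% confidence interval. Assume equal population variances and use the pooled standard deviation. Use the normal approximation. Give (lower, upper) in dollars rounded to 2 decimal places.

Pooled variance s_p² = [36·95² + 76·85²] / (37+77−2) = 7803.5714, so s_p = 88.3378.
SE_diff = s_p·√(1/n₁ + 1/n₂) = 88.3378·√(1/37 + 1/77) = 17.6707.
z* = 2.326; margin = 2.326 × 17.6707 = 41.1020.
Difference = 687 − 673 = 14.0000.
14.0000 ± 41.1020 → (-27.10, 55.10).

(-27.10, 55.10)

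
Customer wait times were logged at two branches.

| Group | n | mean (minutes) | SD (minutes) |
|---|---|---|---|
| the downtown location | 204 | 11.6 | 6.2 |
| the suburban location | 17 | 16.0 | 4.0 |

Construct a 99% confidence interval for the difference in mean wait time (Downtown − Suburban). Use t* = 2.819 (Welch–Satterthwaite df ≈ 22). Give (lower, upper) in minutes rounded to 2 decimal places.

Standard errors of each mean: 6.2/√204 = 0.4341 and 4.0/√17 = 0.9701.
SE(x̄₁ − x̄₂) = √(0.4341² + 0.9701²) = 1.0628 for independent samples with unequal variances.
With t* = 2.819, the margin is 2.819 × 1.0628 = 2.9960.
x̄₁ − x̄₂ = 11.6 − 16.0 = -4.4000; the interval is -4.4000 ± 2.9960 = (-7.40, -1.40).

(-7.40, -1.40)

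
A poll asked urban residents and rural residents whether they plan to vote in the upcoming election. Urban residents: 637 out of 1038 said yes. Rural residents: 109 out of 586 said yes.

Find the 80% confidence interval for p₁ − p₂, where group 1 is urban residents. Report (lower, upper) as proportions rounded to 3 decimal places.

(0.399, 0.456)

First, p̂₁ = 637/1038 = 0.6137; p̂₂ = 109/586 = 0.1860.
The two standard errors are √(0.6137×0.3863/1038) = 0.01511 and √(0.1860×0.8140/586) = 0.01607.
Because the samples are independent, SE_diff = √(0.01511² + 0.01607²) = 0.02206.
Using z* = 1.282 for 80%, ME = 1.282 × 0.02206 = 0.02828.
p̂₁ − p̂₂ = 0.4277; interval 0.4277 ± 0.02828 gives (0.399, 0.456).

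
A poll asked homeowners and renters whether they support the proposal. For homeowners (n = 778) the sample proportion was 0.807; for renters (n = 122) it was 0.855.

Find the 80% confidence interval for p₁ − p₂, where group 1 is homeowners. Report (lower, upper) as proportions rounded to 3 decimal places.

(-0.093, -0.003)

SE₁ = √(p̂₁(1−p̂₁)/n₁) = √(0.8070·0.1930/778) = 0.01415; SE₂ = √(0.8550·0.1450/122) = 0.03188.
Independent samples: SE of the difference = √(SE₁² + SE₂²) = √(0.0002002225 + 0.0010163344) = 0.03488.
z* for 80% confidence is 1.282, so the margin of error is 1.282 × 0.03488 = 0.04472.
Point estimate p̂₁ − p̂₂ = 0.8070 − 0.8550 = -0.0480.
-0.0480 ± 0.04472 → (-0.093, -0.003).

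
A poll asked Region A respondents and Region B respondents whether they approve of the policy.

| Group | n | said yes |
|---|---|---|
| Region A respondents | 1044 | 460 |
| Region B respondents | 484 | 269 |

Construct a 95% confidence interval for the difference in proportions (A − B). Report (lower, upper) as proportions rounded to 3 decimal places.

Sample proportions: 460/1044 = 0.4406, 269/484 = 0.5558.
Each SE is √(p̂(1−p̂)/n): √(0.4406·0.5594/1044) = 0.01537 and √(0.5558·0.4442/484) = 0.02259.
SE(p̂₁ − p̂₂) = √(SE₁² + SE₂²) = √(0.0002362369 + 0.0005103081) = 0.02732, since the two samples are independent.
At 95% confidence z* = 1.960; margin = 1.960 × 0.02732 = 0.05355.
The difference is 0.4406 − 0.5558 = -0.1152, so the interval is -0.1152 ± 0.05355 = (-0.169, -0.062).

(-0.169, -0.062)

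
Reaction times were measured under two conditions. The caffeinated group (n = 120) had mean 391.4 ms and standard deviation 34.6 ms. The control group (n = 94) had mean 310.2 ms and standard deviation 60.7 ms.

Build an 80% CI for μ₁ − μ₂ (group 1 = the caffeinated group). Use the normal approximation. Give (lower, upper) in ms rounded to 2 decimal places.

(72.21, 90.19)

SE₁ = s₁/√n₁ = 34.6/√120 = 3.1585; SE₂ = 60.7/√94 = 6.2607.
Independent samples, unequal variances: SE_diff = √(SE₁² + SE₂²) = √(9.97612225 + 39.19636449) = 7.0123.
z* = 1.282, so margin of error = 1.282 × 7.0123 = 8.9898.
Difference in means = 391.4 − 310.2 = 81.2000.
81.2000 ± 8.9898 → (72.21, 90.19).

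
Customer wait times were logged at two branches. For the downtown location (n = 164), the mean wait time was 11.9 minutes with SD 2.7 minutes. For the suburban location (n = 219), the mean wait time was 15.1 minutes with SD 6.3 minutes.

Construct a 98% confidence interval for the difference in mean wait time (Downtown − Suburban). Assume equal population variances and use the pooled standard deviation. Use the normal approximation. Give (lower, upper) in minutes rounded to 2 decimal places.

(-4.42, -1.98)

Pooled variance s_p² = [163·2.7² + 218·6.3²] / (164+219−2) = 25.8286, so s_p = 5.0822.
SE_diff = s_p·√(1/n₁ + 1/n₂) = 5.0822·√(1/164 + 1/219) = 0.5248.
z* = 2.326; margin = 2.326 × 0.5248 = 1.2207.
Difference = 11.9 − 15.1 = -3.2000.
-3.2000 ± 1.2207 → (-4.42, -1.98).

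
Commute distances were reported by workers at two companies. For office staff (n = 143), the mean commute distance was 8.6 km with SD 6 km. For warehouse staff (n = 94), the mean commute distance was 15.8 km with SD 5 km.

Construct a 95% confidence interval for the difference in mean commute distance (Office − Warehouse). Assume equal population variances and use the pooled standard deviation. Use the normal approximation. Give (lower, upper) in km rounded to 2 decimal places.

(-8.66, -5.74)

s_p = √[((n₁−1)s₁² + (n₂−1)s₂²)/(n₁+n₂−2)] = √[(142·6² + 93·5²)/235] = 5.6255.
SE = 5.6255·√(1/143 + 1/94) = 0.7470.
With z* = 1.960, margin = 1.960 × 0.7470 = 1.4641.
x̄₁ − x̄₂ = 8.6 − 15.8 = -7.2000; interval -7.2000 ± 1.4641 = (-8.66, -5.74).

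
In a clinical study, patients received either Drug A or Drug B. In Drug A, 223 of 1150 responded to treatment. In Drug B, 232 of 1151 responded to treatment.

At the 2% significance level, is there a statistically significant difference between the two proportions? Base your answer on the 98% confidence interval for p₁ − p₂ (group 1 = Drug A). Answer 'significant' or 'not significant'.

not significant

First, p̂₁ = 223/1150 = 0.1939; p̂₂ = 232/1151 = 0.2016.
The two standard errors are √(0.1939×0.8061/1150) = 0.01166 and √(0.2016×0.7984/1151) = 0.01183.
Because the samples are independent, SE_diff = √(0.01166² + 0.01183²) = 0.01661.
Using z* = 2.326 for 98%, ME = 2.326 × 0.01661 = 0.03863.
p̂₁ − p̂₂ = -0.0077; interval -0.0077 ± 0.03863 gives (-0.04633, 0.03093).
The interval (-0.04633, 0.03093) contains 0, so the difference is not significant.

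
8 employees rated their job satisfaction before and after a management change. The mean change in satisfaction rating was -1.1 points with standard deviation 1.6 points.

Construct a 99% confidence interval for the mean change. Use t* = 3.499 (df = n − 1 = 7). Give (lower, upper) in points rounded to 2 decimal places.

Paired design: SE = s_d/√n = 1.6/√8 = 0.5657.
t* = 3.499; margin of error = 3.499 × 0.5657 = 1.9794.
-1.1 ± 1.9794 → (-3.08, 0.88).

(-3.08, 0.88)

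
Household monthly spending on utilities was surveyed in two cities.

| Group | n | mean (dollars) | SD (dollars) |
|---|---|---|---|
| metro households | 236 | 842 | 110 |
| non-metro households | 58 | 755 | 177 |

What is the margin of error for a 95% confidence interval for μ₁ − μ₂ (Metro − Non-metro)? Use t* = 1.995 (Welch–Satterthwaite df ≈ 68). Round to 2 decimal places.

SE₁ = s₁/√n₁ = 110/√236 = 7.1604; SE₂ = 177/√58 = 23.2412.
Independent samples, unequal variances: SE_diff = √(SE₁² + SE₂²) = √(51.27132816 + 540.15337744) = 24.3192.
t* = 1.995, so margin of error = 1.995 × 24.3192 = 48.5168.

48.52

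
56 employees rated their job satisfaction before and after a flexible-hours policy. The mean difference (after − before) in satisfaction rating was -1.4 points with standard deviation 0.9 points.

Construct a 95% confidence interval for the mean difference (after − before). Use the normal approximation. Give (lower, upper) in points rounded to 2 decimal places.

This is a matched-pairs design, so SE = s_d/√n = 0.9/√56 = 0.1203.
Margin = 1.960 × 0.1203 = 0.2358; the interval is -1.4 ± 0.2358 = (-1.64, -1.16).

(-1.64, -1.16)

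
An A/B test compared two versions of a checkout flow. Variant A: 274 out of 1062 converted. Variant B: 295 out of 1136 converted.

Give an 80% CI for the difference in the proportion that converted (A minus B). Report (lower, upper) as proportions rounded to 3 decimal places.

(-0.026, 0.022)

p̂₁ = 274/1062 = 0.2580 and p̂₂ = 295/1136 = 0.2597.
SE₁ = √(p̂₁(1−p̂₁)/n₁) = √(0.2580·0.7420/1062) = 0.01343; SE₂ = √(0.2597·0.7403/1136) = 0.01301.
Independent samples: SE of the difference = √(SE₁² + SE₂²) = √(0.0001803649 + 0.0001692601) = 0.01870.
z* for 80% confidence is 1.282, so the margin of error is 1.282 × 0.01870 = 0.02397.
Point estimate p̂₁ − p̂₂ = 0.2580 − 0.2597 = -0.0017.
-0.0017 ± 0.02397 → (-0.026, 0.022).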